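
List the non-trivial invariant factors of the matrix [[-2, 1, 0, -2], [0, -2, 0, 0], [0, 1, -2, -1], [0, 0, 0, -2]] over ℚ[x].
(x + 2)^2, (x + 2)^2

The Jordan structure of A has elementary divisors (x + 2)^2, (x + 2)^2. Arranging the block sizes at each eigenvalue in decreasing order and taking row products gives the invariant factors.

Invariant factors (smallest first, each dividing the next): (x + 2)^2, (x + 2)^2.

Check: the last factor (x + 2)^2 is the minimal polynomial, and the product (x + 2)^4 is the characteristic polynomial.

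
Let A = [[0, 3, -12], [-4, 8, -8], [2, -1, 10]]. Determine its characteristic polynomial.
xI - A = [[x, -3, 12], [4, x - 8, 8], [-2, 1, x - 10]].

Expanding det(xI - A) along the first row:
det(xI - A) = + (x)·det([[x - 8, 8], [1, x - 10]]) - (-3)·det([[4, 8], [-2, x - 10]]) + (12)·det([[4, x - 8], [-2, 1]]).

Evaluating gives χ_A(x) = x^3 - 18x^2 + 108x - 216 = (x - 6)^3.

χ_A(x) = (x - 6)^3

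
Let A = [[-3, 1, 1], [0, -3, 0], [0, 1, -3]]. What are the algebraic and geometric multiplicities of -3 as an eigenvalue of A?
The characteristic polynomial is (x + 3)^3, so the factor x + 3 appears with exponent 3: the algebraic multiplicity is 3.

rank(A + 3I) = 2, so the eigenspace has dimension 3 - 2 = 1: the geometric multiplicity is 1.

Since 1 < 3, A is not diagonalizable.

algebraic multiplicity 3, geometric multiplicity 1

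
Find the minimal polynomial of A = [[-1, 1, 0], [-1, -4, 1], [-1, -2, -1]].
m_A(x) = (x + 2)^3

The characteristic polynomial factors as (x + 2)^3. The minimal polynomial is ∏(x - λ)^{k_λ} where k_λ is the size of the largest Jordan block at λ.

For λ = -2: rank(A + 2I) = 2, and the largest Jordan block has size 3 (the smallest k with rank((A + 2I)^k) = rank((A + 2I)^(k+1))).

So m_A(x) = (x + 2)^3.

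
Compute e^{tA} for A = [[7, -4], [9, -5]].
A has Jordan form J = [[1, 1], [0, 1]] with A = PJP^{-1}, so e^{tA} = P e^{tJ} P^{-1}.

For a Jordan block J_k(λ), e^{tJ_k(λ)} = e^{λt} · (I + tN + t^2 N^2/2! + ... + t^{k-1} N^{k-1}/(k-1)!) where N is the nilpotent superdiagonal part.

Assembling the blocks and conjugating back gives the entries of e^{tA} as shown above.

e^{tA} = [[(6*t + 1)*e^{t}, -4*t*e^{t}], [9*t*e^{t}, (1 - 6*t)*e^{t}]]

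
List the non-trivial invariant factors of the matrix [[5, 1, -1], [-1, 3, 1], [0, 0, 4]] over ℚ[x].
x - 4, (x - 4)^2

The Jordan structure of A has elementary divisors (x - 4)^2, (x - 4). Arranging the block sizes at each eigenvalue in decreasing order and taking row products gives the invariant factors.

Invariant factors (smallest first, each dividing the next): x - 4, (x - 4)^2.

Check: the last factor (x - 4)^2 is the minimal polynomial, and the product (x - 4)^3 is the characteristic polynomial.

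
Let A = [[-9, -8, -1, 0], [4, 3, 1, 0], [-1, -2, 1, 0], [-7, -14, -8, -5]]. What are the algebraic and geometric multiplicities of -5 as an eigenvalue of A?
The characteristic polynomial is x^2(x + 5)^2, so the factor x + 5 appears with exponent 2: the algebraic multiplicity is 2.

rank(A + 5I) = 2, so the eigenspace has dimension 4 - 2 = 2: the geometric multiplicity is 2.

algebraic multiplicity 2, geometric multiplicity 2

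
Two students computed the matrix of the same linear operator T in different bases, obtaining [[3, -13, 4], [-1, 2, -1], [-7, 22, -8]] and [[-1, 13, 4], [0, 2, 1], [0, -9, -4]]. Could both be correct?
Yes.

Two matrices over a field are similar if and only if they have the same invariant factors.

Both A and B have characteristic polynomial (x + 1)^3 and minimal polynomial (x + 1)^3. Computing further, both have invariant factors (x + 1)^3. Hence A and B are similar.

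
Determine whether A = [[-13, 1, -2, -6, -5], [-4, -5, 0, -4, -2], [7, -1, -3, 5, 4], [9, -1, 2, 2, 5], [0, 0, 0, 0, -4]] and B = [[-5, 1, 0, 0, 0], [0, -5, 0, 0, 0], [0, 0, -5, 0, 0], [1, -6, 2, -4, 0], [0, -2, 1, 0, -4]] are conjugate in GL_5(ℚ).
Two matrices over a field are similar if and only if they have the same invariant factors.

Both A and B have characteristic polynomial (x + 4)^2(x + 5)^3 and minimal polynomial (x + 4)(x + 5)^2. Computing further, both have invariant factors (x + 4)(x + 5), (x + 4)(x + 5)^2. Hence A and B are similar.

Yes.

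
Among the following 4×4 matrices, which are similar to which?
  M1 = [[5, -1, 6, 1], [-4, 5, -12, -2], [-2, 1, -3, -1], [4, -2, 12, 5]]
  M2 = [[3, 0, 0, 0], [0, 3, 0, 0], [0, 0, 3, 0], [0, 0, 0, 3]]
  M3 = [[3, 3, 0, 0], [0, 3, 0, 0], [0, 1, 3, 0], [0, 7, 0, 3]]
2 classes: {M1, M3}, {M2}

Characteristic polynomials: χ_{M1} = (x - 3)^4, χ_{M2} = (x - 3)^4, χ_{M3} = (x - 3)^4.

{M1, M3}: invariant factors x - 3, x - 3, (x - 3)^2.

{M2}: invariant factors x - 3, x - 3, x - 3, x - 3.

Matrices are similar if and only if their invariant-factor lists agree; the partition into similarity classes is {M1, M3}, {M2}.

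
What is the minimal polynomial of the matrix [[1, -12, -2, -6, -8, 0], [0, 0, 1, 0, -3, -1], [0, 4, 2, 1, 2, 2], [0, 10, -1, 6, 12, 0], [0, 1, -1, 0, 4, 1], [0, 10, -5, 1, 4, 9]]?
m_A(x) = (x - 5)^2(x - 1)

The characteristic polynomial factors as (x - 5)^4(x - 1)^2. The minimal polynomial is ∏(x - λ)^{k_λ} where k_λ is the size of the largest Jordan block at λ.

For λ = 1: rank(A - I) = 4, and the largest Jordan block has size 1 (the smallest k with rank((A - I)^k) = rank((A - I)^(k+1))).
For λ = 5: rank(A - 5I) = 4, and the largest Jordan block has size 2 (the smallest k with rank((A - 5I)^k) = rank((A - 5I)^(k+1))).

So m_A(x) = (x - 5)^2(x - 1).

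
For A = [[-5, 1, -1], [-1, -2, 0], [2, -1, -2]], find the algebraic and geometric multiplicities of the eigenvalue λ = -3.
algebraic multiplicity 3, geometric multiplicity 1

The characteristic polynomial is (x + 3)^3, so the factor x + 3 appears with exponent 3: the algebraic multiplicity is 3.

rank(A + 3I) = 2, so the eigenspace has dimension 3 - 2 = 1: the geometric multiplicity is 1.

Since 1 < 3, A is not diagonalizable.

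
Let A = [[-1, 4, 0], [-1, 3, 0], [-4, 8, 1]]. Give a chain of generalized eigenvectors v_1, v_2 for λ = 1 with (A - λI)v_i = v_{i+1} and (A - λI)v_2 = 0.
v_1 = [[1, 1, 2]]^T, v_2 = [[2, 1, 4]]^T

We seek v_1 ∈ ker((A - I)^2) \ ker(A - I), then set v_{i+1} = (A - I) v_i.

One such chain is v_1 = [[1, 1, 2]]^T, v_2 = [[2, 1, 4]]^T. Check: (A - I) v_2 = [[0, 0, 0]]^T = 0.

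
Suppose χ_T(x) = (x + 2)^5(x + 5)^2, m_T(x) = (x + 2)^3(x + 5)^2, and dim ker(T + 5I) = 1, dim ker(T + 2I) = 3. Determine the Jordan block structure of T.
λ = -5: algebraic multiplicity 2 (exponent in χ_T), largest block size 2 (exponent in m_T), 1 block (geometric multiplicity). This forces block sizes [2].
λ = -2: algebraic multiplicity 5 (exponent in χ_T), largest block size 3 (exponent in m_T), 3 blocks (geometric multiplicity). These force block sizes [3, 1, 1].

Jordan blocks: (-5, 2), (-2, 3), (-2, 1), (-2, 1)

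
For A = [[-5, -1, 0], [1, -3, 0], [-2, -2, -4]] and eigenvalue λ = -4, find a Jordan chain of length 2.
v_1 = [[1, 0, -3]]^T, v_2 = [[-1, 1, -2]]^T

We seek v_1 ∈ ker((A + 4I)^2) \ ker(A + 4I), then set v_{i+1} = (A + 4I) v_i.

One such chain is v_1 = [[1, 0, -3]]^T, v_2 = [[-1, 1, -2]]^T. Check: (A + 4I) v_2 = [[0, 0, 0]]^T = 0.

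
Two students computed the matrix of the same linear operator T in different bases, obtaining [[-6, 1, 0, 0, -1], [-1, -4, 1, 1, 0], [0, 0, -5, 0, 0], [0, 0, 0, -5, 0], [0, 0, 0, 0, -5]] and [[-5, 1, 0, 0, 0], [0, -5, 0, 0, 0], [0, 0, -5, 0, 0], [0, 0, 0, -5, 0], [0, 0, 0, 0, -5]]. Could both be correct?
No.

Both have characteristic polynomial (x + 5)^5, but the minimal polynomial of A is (x + 5)^3 while the minimal polynomial of B is (x + 5)^2. The minimal polynomial is a similarity invariant, so A and B are not similar.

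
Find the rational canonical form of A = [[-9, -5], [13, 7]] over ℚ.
R = [[0, -2], [1, -2]]

The invariant factors of A (the non-unit diagonal entries of the Smith normal form of xI - A over ℚ[x]) are x^2 + 2x + 2, each dividing the next. The characteristic polynomial is their product, x^2 + 2x + 2.

The rational canonical form is the block-diagonal matrix of companion matrices C(f_i):
R = [[0, -2], [1, -2]].

Note the characteristic polynomial does not split into linear factors over ℚ, so A has no Jordan form over ℚ; the rational canonical form exists over any field.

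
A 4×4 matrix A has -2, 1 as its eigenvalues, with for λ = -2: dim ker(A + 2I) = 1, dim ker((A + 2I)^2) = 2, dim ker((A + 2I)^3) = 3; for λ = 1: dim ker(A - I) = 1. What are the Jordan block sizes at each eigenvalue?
Jordan blocks: (-2, 3), (1, 1)

λ = -2: successive nullity increments [1, 1, 1] count blocks of size ≥ k; block sizes are [3].
λ = 1: successive nullity increments [1] count blocks of size ≥ k; block sizes are [1].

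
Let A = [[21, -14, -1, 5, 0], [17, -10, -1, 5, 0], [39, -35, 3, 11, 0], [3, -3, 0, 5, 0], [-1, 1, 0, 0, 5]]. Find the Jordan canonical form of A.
J = [[4, 0, 0, 0, 0], [0, 5, 1, 0, 0], [0, 0, 5, 1, 0], [0, 0, 0, 5, 0], [0, 0, 0, 0, 5]]

The characteristic polynomial is det(xI - A) = (x - 5)^4(x - 4), so the eigenvalues are 4 (algebraic multiplicity 1), 5 (algebraic multiplicity 4).

For λ = 4: algebraic multiplicity 1 gives one 1×1 block.

For λ = 5: rank(A - 5I) = 3, rank((A - 5I)^2) = 2, rank((A - 5I)^3) = 1. The eigenspace has dimension 5 - 3 = 2, so there are 2 Jordan blocks; the rank sequence gives block sizes [3, 1].

Assembling the blocks gives the Jordan form J above.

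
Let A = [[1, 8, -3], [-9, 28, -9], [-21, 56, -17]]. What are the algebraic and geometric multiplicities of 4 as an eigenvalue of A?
algebraic multiplicity 3, geometric multiplicity 2

The characteristic polynomial is (x - 4)^3, so the factor x - 4 appears with exponent 3: the algebraic multiplicity is 3.

rank(A - 4I) = 1, so the eigenspace has dimension 3 - 1 = 2: the geometric multiplicity is 2.

Since 2 < 3, A is not diagonalizable.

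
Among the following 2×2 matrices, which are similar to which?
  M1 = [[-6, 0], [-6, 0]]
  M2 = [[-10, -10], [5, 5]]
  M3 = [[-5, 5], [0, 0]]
2 classes: {M1}, {M2, M3}

Characteristic polynomials: χ_{M1} = x(x + 6), χ_{M2} = x(x + 5), χ_{M3} = x(x + 5).

{M1}: invariant factors x(x + 6).

{M2, M3}: invariant factors x(x + 5).

Matrices are similar if and only if their invariant-factor lists agree; the partition into similarity classes is {M1}, {M2, M3}.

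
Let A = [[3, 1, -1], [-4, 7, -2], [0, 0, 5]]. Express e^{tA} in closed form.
e^{tA} = [[(1 - 2*t)*e^{5*t}, t*e^{5*t}, -t*e^{5*t}], [-4*t*e^{5*t}, (2*t + 1)*e^{5*t}, -2*t*e^{5*t}], [0, 0, e^{5*t}]]

A has Jordan form J = [[5, 1, 0], [0, 5, 0], [0, 0, 5]] with A = PJP^{-1}, so e^{tA} = P e^{tJ} P^{-1}.

For a Jordan block J_k(λ), e^{tJ_k(λ)} = e^{λt} · (I + tN + t^2 N^2/2! + ... + t^{k-1} N^{k-1}/(k-1)!) where N is the nilpotent superdiagonal part.

Assembling the blocks and conjugating back gives the entries of e^{tA} as shown above.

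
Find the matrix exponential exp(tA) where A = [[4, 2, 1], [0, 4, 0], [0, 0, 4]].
A has Jordan form J = [[4, 1, 0], [0, 4, 0], [0, 0, 4]] with A = PJP^{-1}, so e^{tA} = P e^{tJ} P^{-1}.

For a Jordan block J_k(λ), e^{tJ_k(λ)} = e^{λt} · (I + tN + t^2 N^2/2! + ... + t^{k-1} N^{k-1}/(k-1)!) where N is the nilpotent superdiagonal part.

Assembling the blocks and conjugating back gives the entries of e^{tA} as shown above.

e^{tA} = [[e^{4*t}, 2*t*e^{4*t}, t*e^{4*t}], [0, e^{4*t}, 0], [0, 0, e^{4*t}]]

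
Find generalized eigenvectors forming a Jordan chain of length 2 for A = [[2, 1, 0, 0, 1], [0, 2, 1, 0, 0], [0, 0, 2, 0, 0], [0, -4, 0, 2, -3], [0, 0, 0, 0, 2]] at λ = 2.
We seek v_1 ∈ ker((A - 2I)^2) \ ker(A - 2I), then set v_{i+1} = (A - 2I) v_i.

One such chain is v_1 = [[-1, -1, 0, 0, 1]]^T, v_2 = [[0, 0, 0, 1, 0]]^T. Check: (A - 2I) v_2 = [[0, 0, 0, 0, 0]]^T = 0.

v_1 = [[-1, -1, 0, 0, 1]]^T, v_2 = [[0, 0, 0, 1, 0]]^T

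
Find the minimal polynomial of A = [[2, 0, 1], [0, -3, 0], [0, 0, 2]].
m_A(x) = (x - 2)^2(x + 3)

The characteristic polynomial factors as (x - 2)^2(x + 3). The minimal polynomial is ∏(x - λ)^{k_λ} where k_λ is the size of the largest Jordan block at λ.

For λ = -3: rank(A + 3I) = 2, and the largest Jordan block has size 1 (the smallest k with rank((A + 3I)^k) = rank((A + 3I)^(k+1))).
For λ = 2: rank(A - 2I) = 2, and the largest Jordan block has size 2 (the smallest k with rank((A - 2I)^k) = rank((A - 2I)^(k+1))).

So m_A(x) = (x - 2)^2(x + 3).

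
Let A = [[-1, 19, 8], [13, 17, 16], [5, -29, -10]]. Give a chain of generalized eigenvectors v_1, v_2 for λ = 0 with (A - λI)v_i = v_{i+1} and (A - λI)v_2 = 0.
We seek v_1 ∈ ker(A^2) \ ker(A), then set v_{i+1} = A v_i.

One such chain is v_1 = [[-2, -1, 3]]^T, v_2 = [[7, 5, -11]]^T. Check: A v_2 = [[0, 0, 0]]^T = 0.

v_1 = [[-2, -1, 3]]^T, v_2 = [[7, 5, -11]]^T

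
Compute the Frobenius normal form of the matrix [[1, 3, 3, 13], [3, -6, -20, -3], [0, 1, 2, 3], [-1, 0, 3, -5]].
R = [[0, 1, 0, 0], [1, -4, 0, 0], [0, 0, 0, 1], [0, 0, 1, -4]]

The invariant factors of A (the non-unit diagonal entries of the Smith normal form of xI - A over ℚ[x]) are x^2 + 4x - 1, x^2 + 4x - 1, each dividing the next. The characteristic polynomial is their product, (x^2 + 4x - 1)^2.

The rational canonical form is the block-diagonal matrix of companion matrices C(f_i):
R = [[0, 1, 0, 0], [1, -4, 0, 0], [0, 0, 0, 1], [0, 0, 1, -4]].

Note the characteristic polynomial does not split into linear factors over ℚ, so A has no Jordan form over ℚ; the rational canonical form exists over any field.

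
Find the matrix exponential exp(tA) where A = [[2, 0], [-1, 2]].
A has Jordan form J = [[2, 1], [0, 2]] with A = PJP^{-1}, so e^{tA} = P e^{tJ} P^{-1}.

For a Jordan block J_k(λ), e^{tJ_k(λ)} = e^{λt} · (I + tN + t^2 N^2/2! + ... + t^{k-1} N^{k-1}/(k-1)!) where N is the nilpotent superdiagonal part.

Assembling the blocks and conjugating back gives the entries of e^{tA} as shown above.

e^{tA} = [[e^{2*t}, 0], [-t*e^{2*t}, e^{2*t}]]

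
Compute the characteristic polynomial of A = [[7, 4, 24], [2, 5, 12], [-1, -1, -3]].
xI - A = [[x - 7, -4, -24], [-2, x - 5, -12], [1, 1, x + 3]].

Expanding det(xI - A) along the first row:
det(xI - A) = + (x - 7)·det([[x - 5, -12], [1, x + 3]]) - (-4)·det([[-2, -12], [1, x + 3]]) + (-24)·det([[-2, x - 5], [1, 1]]).

Evaluating gives χ_A(x) = x^3 - 9x^2 + 27x - 27 = (x - 3)^3.

χ_A(x) = (x - 3)^3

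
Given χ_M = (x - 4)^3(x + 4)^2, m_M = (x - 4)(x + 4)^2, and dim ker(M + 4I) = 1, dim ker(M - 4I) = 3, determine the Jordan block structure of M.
λ = -4: algebraic multiplicity 2 (exponent in χ_M), largest block size 2 (exponent in m_M), 1 block (geometric multiplicity). This forces block sizes [2].
λ = 4: algebraic multiplicity 3 (exponent in χ_M), largest block size 1 (exponent in m_M), 3 blocks (geometric multiplicity). These force block sizes [1, 1, 1].

Jordan blocks: (-4, 2), (4, 1), (4, 1), (4, 1)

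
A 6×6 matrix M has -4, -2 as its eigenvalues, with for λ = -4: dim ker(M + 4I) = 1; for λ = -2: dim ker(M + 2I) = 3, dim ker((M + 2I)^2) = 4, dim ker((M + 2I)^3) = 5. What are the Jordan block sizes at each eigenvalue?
Jordan blocks: (-4, 1), (-2, 3), (-2, 1), (-2, 1)

λ = -4: successive nullity increments [1] count blocks of size ≥ k; block sizes are [1].
λ = -2: successive nullity increments [3, 1, 1] count blocks of size ≥ k; block sizes are [3, 1, 1].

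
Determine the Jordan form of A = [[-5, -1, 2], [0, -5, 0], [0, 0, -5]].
The characteristic polynomial is det(xI - A) = (x + 5)^3, so the eigenvalues are -5 (algebraic multiplicity 3).

For λ = -5: rank(A + 5I) = 1, rank((A + 5I)^2) = 0. The eigenspace has dimension 3 - 1 = 2, so there are 2 Jordan blocks; the rank sequence gives block sizes [2, 1].

Assembling the blocks gives the Jordan form J above.

J = [[-5, 1, 0], [0, -5, 0], [0, 0, -5]]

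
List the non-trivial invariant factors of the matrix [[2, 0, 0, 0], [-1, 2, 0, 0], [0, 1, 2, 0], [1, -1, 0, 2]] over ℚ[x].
The Jordan structure of A has elementary divisors (x - 2)^3, (x - 2). Arranging the block sizes at each eigenvalue in decreasing order and taking row products gives the invariant factors.

Invariant factors (smallest first, each dividing the next): x - 2, (x - 2)^3.

Check: the last factor (x - 2)^3 is the minimal polynomial, and the product (x - 2)^4 is the characteristic polynomial.

x - 2, (x - 2)^3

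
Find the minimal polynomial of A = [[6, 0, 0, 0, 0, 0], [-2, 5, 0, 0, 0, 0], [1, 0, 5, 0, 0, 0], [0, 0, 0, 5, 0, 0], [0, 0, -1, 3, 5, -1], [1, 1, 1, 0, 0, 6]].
The characteristic polynomial factors as (x - 6)^2(x - 5)^4. The minimal polynomial is ∏(x - λ)^{k_λ} where k_λ is the size of the largest Jordan block at λ.

For λ = 5: rank(A - 5I) = 3, and the largest Jordan block has size 2 (the smallest k with rank((A - 5I)^k) = rank((A - 5I)^(k+1))).
For λ = 6: rank(A - 6I) = 4, and the largest Jordan block has size 1 (the smallest k with rank((A - 6I)^k) = rank((A - 6I)^(k+1))).

So m_A(x) = (x - 6)(x - 5)^2.

m_A(x) = (x - 6)(x - 5)^2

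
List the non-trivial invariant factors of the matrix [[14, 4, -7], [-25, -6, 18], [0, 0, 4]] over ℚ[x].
(x - 4)^3

The Jordan structure of A has elementary divisors (x - 4)^3. Arranging the block sizes at each eigenvalue in decreasing order and taking row products gives the invariant factors.

Invariant factors (smallest first, each dividing the next): (x - 4)^3.

Check: the last factor (x - 4)^3 is the minimal polynomial, and the product (x - 4)^3 is the characteristic polynomial.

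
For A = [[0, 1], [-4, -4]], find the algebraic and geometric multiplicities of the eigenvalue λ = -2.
algebraic multiplicity 2, geometric multiplicity 1

The characteristic polynomial is (x + 2)^2, so the factor x + 2 appears with exponent 2: the algebraic multiplicity is 2.

rank(A + 2I) = 1, so the eigenspace has dimension 2 - 1 = 1: the geometric multiplicity is 1.

Since 1 < 2, A is not diagonalizable.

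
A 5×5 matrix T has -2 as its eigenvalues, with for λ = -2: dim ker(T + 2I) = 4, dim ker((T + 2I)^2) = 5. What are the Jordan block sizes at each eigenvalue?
λ = -2: successive nullity increments [4, 1] count blocks of size ≥ k; block sizes are [2, 1, 1, 1].

Jordan blocks: (-2, 2), (-2, 1), (-2, 1), (-2, 1)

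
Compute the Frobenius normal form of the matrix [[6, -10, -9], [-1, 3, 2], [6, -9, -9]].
R = [[0, 0, -3], [1, 0, 1], [0, 1, 0]]

The invariant factors of A (the non-unit diagonal entries of the Smith normal form of xI - A over ℚ[x]) are x^3 - x + 3, each dividing the next. The characteristic polynomial is their product, x^3 - x + 3.

The rational canonical form is the block-diagonal matrix of companion matrices C(f_i):
R = [[0, 0, -3], [1, 0, 1], [0, 1, 0]].

Note the characteristic polynomial does not split into linear factors over ℚ, so A has no Jordan form over ℚ; the rational canonical form exists over any field.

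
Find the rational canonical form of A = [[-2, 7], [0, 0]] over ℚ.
The invariant factors of A (the non-unit diagonal entries of the Smith normal form of xI - A over ℚ[x]) are x(x + 2), each dividing the next. The characteristic polynomial is their product, x(x + 2).

The rational canonical form is the block-diagonal matrix of companion matrices C(f_i):
R = [[0, 0], [1, -2]].

R = [[0, 0], [1, -2]]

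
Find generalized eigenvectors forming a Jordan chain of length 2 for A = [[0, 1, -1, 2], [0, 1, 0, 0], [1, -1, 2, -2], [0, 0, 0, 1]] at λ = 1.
v_1 = [[2, 1, -2, 0]]^T, v_2 = [[1, 0, -1, 0]]^T

We seek v_1 ∈ ker((A - I)^2) \ ker(A - I), then set v_{i+1} = (A - I) v_i.

One such chain is v_1 = [[2, 1, -2, 0]]^T, v_2 = [[1, 0, -1, 0]]^T. Check: (A - I) v_2 = [[0, 0, 0, 0]]^T = 0.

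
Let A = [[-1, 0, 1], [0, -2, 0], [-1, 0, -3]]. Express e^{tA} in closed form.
e^{tA} = [[(t + 1)*e^{-2*t}, 0, t*e^{-2*t}], [0, e^{-2*t}, 0], [-t*e^{-2*t}, 0, (1 - t)*e^{-2*t}]]

A has Jordan form J = [[-2, 1, 0], [0, -2, 0], [0, 0, -2]] with A = PJP^{-1}, so e^{tA} = P e^{tJ} P^{-1}.

For a Jordan block J_k(λ), e^{tJ_k(λ)} = e^{λt} · (I + tN + t^2 N^2/2! + ... + t^{k-1} N^{k-1}/(k-1)!) where N is the nilpotent superdiagonal part.

Assembling the blocks and conjugating back gives the entries of e^{tA} as shown above.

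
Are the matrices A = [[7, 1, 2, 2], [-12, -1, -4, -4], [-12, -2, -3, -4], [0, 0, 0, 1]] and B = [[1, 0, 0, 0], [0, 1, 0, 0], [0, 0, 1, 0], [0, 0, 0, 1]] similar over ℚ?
Both have characteristic polynomial (x - 1)^4, but the minimal polynomial of A is (x - 1)^2 while the minimal polynomial of B is x - 1. The minimal polynomial is a similarity invariant, so A and B are not similar.

No.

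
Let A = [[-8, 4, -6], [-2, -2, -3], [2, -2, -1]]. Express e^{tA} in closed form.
e^{tA} = [[(5 - 4*e^{t})*e^{-4*t}, (4*e^{t} - 4)*e^{-4*t}, 6*(1 - e^{t})*e^{-4*t}], [2*(1 - e^{t})*e^{-4*t}, (2*e^{t} - 1)*e^{-4*t}, 3*(1 - e^{t})*e^{-4*t}], [(2*e^{t} - 2)*e^{-4*t}, 2*(1 - e^{t})*e^{-4*t}, (3*e^{t} - 2)*e^{-4*t}]]

A has Jordan form J = [[-4, 0, 0], [0, -4, 0], [0, 0, -3]] with A = PJP^{-1}, so e^{tA} = P e^{tJ} P^{-1}.

For a Jordan block J_k(λ), e^{tJ_k(λ)} = e^{λt} · (I + tN + t^2 N^2/2! + ... + t^{k-1} N^{k-1}/(k-1)!) where N is the nilpotent superdiagonal part.

Assembling the blocks and conjugating back gives the entries of e^{tA} as shown above.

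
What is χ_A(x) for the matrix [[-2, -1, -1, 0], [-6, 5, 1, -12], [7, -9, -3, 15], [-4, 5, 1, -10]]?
χ_A(x) = (x + 2)^3(x + 4)

xI - A = [[x + 2, 1, 1, 0], [6, x - 5, -1, 12], [-7, 9, x + 3, -15], [4, -5, -1, x + 10]].

Expanding det(xI - A) along the first row:
det(xI - A) = + (x + 2)·det([[x - 5, -1, 12], [9, x + 3, -15], [-5, -1, x + 10]]) - (1)·det([[6, -1, 12], [-7, x + 3, -15], [4, -1, x + 10]]) + (1)·det([[6, x - 5, 12], [-7, 9, -15], [4, -5, x + 10]]) - (0)·det([[6, x - 5, -1], [-7, 9, x + 3], [4, -5, -1]]).

Evaluating gives χ_A(x) = x^4 + 10x^3 + 36x^2 + 56x + 32 = (x + 2)^3(x + 4).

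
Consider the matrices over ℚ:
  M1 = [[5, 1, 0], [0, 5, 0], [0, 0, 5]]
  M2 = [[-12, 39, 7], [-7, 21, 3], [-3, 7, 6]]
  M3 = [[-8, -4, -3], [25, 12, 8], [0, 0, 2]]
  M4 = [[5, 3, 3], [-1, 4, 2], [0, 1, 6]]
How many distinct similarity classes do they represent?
3 classes: {M1}, {M2, M4}, {M3}

Characteristic polynomials: χ_{M1} = (x - 5)^3, χ_{M2} = (x - 5)^3, χ_{M3} = (x - 2)^3, χ_{M4} = (x - 5)^3.

{M1}: invariant factors x - 5, (x - 5)^2.

{M2, M4}: invariant factors (x - 5)^3.

{M3}: invariant factors (x - 2)^3.

Matrices are similar if and only if their invariant-factor lists agree; the partition into similarity classes is {M1}, {M2, M4}, {M3}.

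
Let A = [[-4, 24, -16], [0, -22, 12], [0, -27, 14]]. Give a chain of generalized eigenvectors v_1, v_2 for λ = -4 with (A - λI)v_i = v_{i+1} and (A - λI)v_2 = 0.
We seek v_1 ∈ ker((A + 4I)^2) \ ker(A + 4I), then set v_{i+1} = (A + 4I) v_i.

One such chain is v_1 = [[0, 5, 8]]^T, v_2 = [[-8, 6, 9]]^T. Check: (A + 4I) v_2 = [[0, 0, 0]]^T = 0.

v_1 = [[0, 5, 8]]^T, v_2 = [[-8, 6, 9]]^T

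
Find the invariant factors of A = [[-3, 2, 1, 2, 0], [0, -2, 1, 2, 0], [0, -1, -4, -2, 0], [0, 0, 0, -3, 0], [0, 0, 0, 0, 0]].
The Jordan structure of A has elementary divisors (x + 3)^3, (x + 3), x. Arranging the block sizes at each eigenvalue in decreasing order and taking row products gives the invariant factors.

Invariant factors (smallest first, each dividing the next): x + 3, x(x + 3)^3.

Check: the last factor x(x + 3)^3 is the minimal polynomial, and the product x(x + 3)^4 is the characteristic polynomial.

x + 3, x(x + 3)^3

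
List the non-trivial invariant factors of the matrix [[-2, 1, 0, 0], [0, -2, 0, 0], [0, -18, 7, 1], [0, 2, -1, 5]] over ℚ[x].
The Jordan structure of A has elementary divisors (x + 2)^2, (x - 6)^2. Arranging the block sizes at each eigenvalue in decreasing order and taking row products gives the invariant factors.

Invariant factors (smallest first, each dividing the next): (x - 6)^2(x + 2)^2.

Check: the last factor (x - 6)^2(x + 2)^2 is the minimal polynomial, and the product (x - 6)^2(x + 2)^2 is the characteristic polynomial.

(x - 6)^2(x + 2)^2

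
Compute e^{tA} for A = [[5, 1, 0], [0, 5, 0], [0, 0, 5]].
e^{tA} = [[e^{5*t}, t*e^{5*t}, 0], [0, e^{5*t}, 0], [0, 0, e^{5*t}]]

A has Jordan form J = [[5, 1, 0], [0, 5, 0], [0, 0, 5]] with A = PJP^{-1}, so e^{tA} = P e^{tJ} P^{-1}.

For a Jordan block J_k(λ), e^{tJ_k(λ)} = e^{λt} · (I + tN + t^2 N^2/2! + ... + t^{k-1} N^{k-1}/(k-1)!) where N is the nilpotent superdiagonal part.

Assembling the blocks and conjugating back gives the entries of e^{tA} as shown above.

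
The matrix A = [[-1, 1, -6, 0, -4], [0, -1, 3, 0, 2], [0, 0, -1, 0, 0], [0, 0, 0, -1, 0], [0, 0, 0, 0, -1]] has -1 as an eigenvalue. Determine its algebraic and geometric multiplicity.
algebraic multiplicity 5, geometric multiplicity 3

The characteristic polynomial is (x + 1)^5, so the factor x + 1 appears with exponent 5: the algebraic multiplicity is 5.

rank(A + I) = 2, so the eigenspace has dimension 5 - 2 = 3: the geometric multiplicity is 3.

Since 3 < 5, A is not diagonalizable.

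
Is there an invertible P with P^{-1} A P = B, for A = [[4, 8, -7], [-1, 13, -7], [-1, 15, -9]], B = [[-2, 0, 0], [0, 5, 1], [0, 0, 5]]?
Yes.

Two matrices over a field are similar if and only if they have the same invariant factors.

Both A and B have characteristic polynomial (x - 5)^2(x + 2) and minimal polynomial (x - 5)^2(x + 2). Computing further, both have invariant factors (x - 5)^2(x + 2). Hence A and B are similar.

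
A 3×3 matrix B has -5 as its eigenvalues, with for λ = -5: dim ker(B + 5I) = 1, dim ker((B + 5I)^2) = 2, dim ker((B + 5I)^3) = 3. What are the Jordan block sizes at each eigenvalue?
λ = -5: successive nullity increments [1, 1, 1] count blocks of size ≥ k; block sizes are [3].

Jordan blocks: (-5, 3)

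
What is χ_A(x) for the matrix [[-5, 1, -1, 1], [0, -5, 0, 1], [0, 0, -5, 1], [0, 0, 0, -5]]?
xI - A = [[x + 5, -1, 1, -1], [0, x + 5, 0, -1], [0, 0, x + 5, -1], [0, 0, 0, x + 5]].

Expanding det(xI - A) along the first row:
det(xI - A) = + (x + 5)·det([[x + 5, 0, -1], [0, x + 5, -1], [0, 0, x + 5]]) - (-1)·det([[0, 0, -1], [0, x + 5, -1], [0, 0, x + 5]]) + (1)·det([[0, x + 5, -1], [0, 0, -1], [0, 0, x + 5]]) - (-1)·det([[0, x + 5, 0], [0, 0, x + 5], [0, 0, 0]]).

Evaluating gives χ_A(x) = x^4 + 20x^3 + 150x^2 + 500x + 625 = (x + 5)^4.

χ_A(x) = (x + 5)^4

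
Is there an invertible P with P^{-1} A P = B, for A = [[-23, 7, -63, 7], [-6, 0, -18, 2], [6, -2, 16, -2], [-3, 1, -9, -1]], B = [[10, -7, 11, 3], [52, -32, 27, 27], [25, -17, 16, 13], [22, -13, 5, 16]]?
No.

trace(A) = -8 but trace(B) = 10. The trace is a similarity invariant, so A and B are not similar.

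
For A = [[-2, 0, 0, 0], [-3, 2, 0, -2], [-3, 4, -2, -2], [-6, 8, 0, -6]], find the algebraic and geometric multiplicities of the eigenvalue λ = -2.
The characteristic polynomial is (x + 2)^4, so the factor x + 2 appears with exponent 4: the algebraic multiplicity is 4.

rank(A + 2I) = 1, so the eigenspace has dimension 4 - 1 = 3: the geometric multiplicity is 3.

Since 3 < 4, A is not diagonalizable.

algebraic multiplicity 4, geometric multiplicity 3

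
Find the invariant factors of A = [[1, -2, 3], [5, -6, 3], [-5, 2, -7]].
The Jordan structure of A has elementary divisors (x + 4)^2, (x + 4). Arranging the block sizes at each eigenvalue in decreasing order and taking row products gives the invariant factors.

Invariant factors (smallest first, each dividing the next): x + 4, (x + 4)^2.

Check: the last factor (x + 4)^2 is the minimal polynomial, and the product (x + 4)^3 is the characteristic polynomial.

x + 4, (x + 4)^2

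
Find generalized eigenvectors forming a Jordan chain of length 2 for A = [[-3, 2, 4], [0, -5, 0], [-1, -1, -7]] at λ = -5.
v_1 = [[-2, 1, 0]]^T, v_2 = [[-2, 0, 1]]^T

We seek v_1 ∈ ker((A + 5I)^2) \ ker(A + 5I), then set v_{i+1} = (A + 5I) v_i.

One such chain is v_1 = [[-2, 1, 0]]^T, v_2 = [[-2, 0, 1]]^T. Check: (A + 5I) v_2 = [[0, 0, 0]]^T = 0.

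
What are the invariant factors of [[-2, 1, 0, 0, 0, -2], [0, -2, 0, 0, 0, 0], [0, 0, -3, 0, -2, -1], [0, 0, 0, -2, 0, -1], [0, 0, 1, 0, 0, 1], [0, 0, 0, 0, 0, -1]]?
The Jordan structure of A has elementary divisors (x + 2)^2, (x + 2), (x + 2), (x + 1)^2. Arranging the block sizes at each eigenvalue in decreasing order and taking row products gives the invariant factors.

Invariant factors (smallest first, each dividing the next): x + 2, x + 2, (x + 1)^2(x + 2)^2.

Check: the last factor (x + 1)^2(x + 2)^2 is the minimal polynomial, and the product (x + 1)^2(x + 2)^4 is the characteristic polynomial.

x + 2, x + 2, (x + 1)^2(x + 2)^2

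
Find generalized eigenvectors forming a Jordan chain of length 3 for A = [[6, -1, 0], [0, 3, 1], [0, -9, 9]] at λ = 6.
v_1 = [[1, 0, 1]]^T, v_2 = [[0, 1, 3]]^T, v_3 = [[-1, 0, 0]]^T

We seek v_1 ∈ ker((A - 6I)^3) \ ker((A - 6I)^2), then set v_{i+1} = (A - 6I) v_i.

One such chain is v_1 = [[1, 0, 1]]^T, v_2 = [[0, 1, 3]]^T, v_3 = [[-1, 0, 0]]^T. Check: (A - 6I) v_3 = [[0, 0, 0]]^T = 0.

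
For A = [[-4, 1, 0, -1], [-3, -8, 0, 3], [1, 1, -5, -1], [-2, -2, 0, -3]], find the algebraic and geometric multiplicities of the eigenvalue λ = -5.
algebraic multiplicity 4, geometric multiplicity 3

The characteristic polynomial is (x + 5)^4, so the factor x + 5 appears with exponent 4: the algebraic multiplicity is 4.

rank(A + 5I) = 1, so the eigenspace has dimension 4 - 1 = 3: the geometric multiplicity is 3.

Since 3 < 4, A is not diagonalizable.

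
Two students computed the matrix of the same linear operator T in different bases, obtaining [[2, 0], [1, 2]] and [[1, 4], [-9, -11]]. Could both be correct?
trace(A) = 4 but trace(B) = -10. The trace is a similarity invariant, so A and B are not similar.

No.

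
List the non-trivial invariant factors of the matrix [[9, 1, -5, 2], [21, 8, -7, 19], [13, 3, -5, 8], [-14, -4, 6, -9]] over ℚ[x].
The Jordan structure of A has elementary divisors x^3, (x - 3). Arranging the block sizes at each eigenvalue in decreasing order and taking row products gives the invariant factors.

Invariant factors (smallest first, each dividing the next): x^3(x - 3).

Check: the last factor x^3(x - 3) is the minimal polynomial, and the product x^3(x - 3) is the characteristic polynomial.

x^3(x - 3)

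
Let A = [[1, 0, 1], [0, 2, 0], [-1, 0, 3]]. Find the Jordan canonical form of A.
The characteristic polynomial is det(xI - A) = (x - 2)^3, so the eigenvalues are 2 (algebraic multiplicity 3).

For λ = 2: rank(A - 2I) = 1, rank((A - 2I)^2) = 0. The eigenspace has dimension 3 - 1 = 2, so there are 2 Jordan blocks; the rank sequence gives block sizes [2, 1].

Assembling the blocks gives the Jordan form J above.

J = [[2, 1, 0], [0, 2, 0], [0, 0, 2]]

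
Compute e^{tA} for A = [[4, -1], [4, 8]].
e^{tA} = [[(1 - 2*t)*e^{6*t}, -t*e^{6*t}], [4*t*e^{6*t}, (2*t + 1)*e^{6*t}]]

A has Jordan form J = [[6, 1], [0, 6]] with A = PJP^{-1}, so e^{tA} = P e^{tJ} P^{-1}.

For a Jordan block J_k(λ), e^{tJ_k(λ)} = e^{λt} · (I + tN + t^2 N^2/2! + ... + t^{k-1} N^{k-1}/(k-1)!) where N is the nilpotent superdiagonal part.

Assembling the blocks and conjugating back gives the entries of e^{tA} as shown above.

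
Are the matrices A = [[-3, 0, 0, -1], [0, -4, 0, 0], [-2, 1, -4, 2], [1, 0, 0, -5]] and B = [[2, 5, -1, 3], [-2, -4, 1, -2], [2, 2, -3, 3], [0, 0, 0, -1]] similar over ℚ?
trace(A) = -16 but trace(B) = -6. The trace is a similarity invariant, so A and B are not similar.

No.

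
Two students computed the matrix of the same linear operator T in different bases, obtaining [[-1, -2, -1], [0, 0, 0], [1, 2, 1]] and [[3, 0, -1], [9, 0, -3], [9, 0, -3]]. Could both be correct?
Two matrices over a field are similar if and only if they have the same invariant factors.

Both A and B have characteristic polynomial x^3 and minimal polynomial x^2. Computing further, both have invariant factors x, x^2. Hence A and B are similar.

Yes.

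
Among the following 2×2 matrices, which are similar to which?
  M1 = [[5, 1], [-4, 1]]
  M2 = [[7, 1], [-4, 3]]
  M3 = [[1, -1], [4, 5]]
2 classes: {M1, M3}, {M2}

Characteristic polynomials: χ_{M1} = (x - 3)^2, χ_{M2} = (x - 5)^2, χ_{M3} = (x - 3)^2.

{M1, M3}: invariant factors (x - 3)^2.

{M2}: invariant factors (x - 5)^2.

Matrices are similar if and only if their invariant-factor lists agree; the partition into similarity classes is {M1, M3}, {M2}.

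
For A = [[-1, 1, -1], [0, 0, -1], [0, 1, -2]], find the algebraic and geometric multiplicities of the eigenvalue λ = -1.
The characteristic polynomial is (x + 1)^3, so the factor x + 1 appears with exponent 3: the algebraic multiplicity is 3.

rank(A + I) = 1, so the eigenspace has dimension 3 - 1 = 2: the geometric multiplicity is 2.

Since 2 < 3, A is not diagonalizable.

algebraic multiplicity 3, geometric multiplicity 2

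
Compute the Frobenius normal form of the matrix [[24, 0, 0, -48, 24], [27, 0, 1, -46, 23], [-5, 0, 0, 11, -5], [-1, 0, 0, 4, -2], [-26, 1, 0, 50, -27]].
The invariant factors of A (the non-unit diagonal entries of the Smith normal form of xI - A over ℚ[x]) are (x - 3)(x + 2)(x^3 - x + 4), each dividing the next. The characteristic polynomial is their product, (x - 3)(x + 2)(x^3 - x + 4).

The rational canonical form is the block-diagonal matrix of companion matrices C(f_i):
R = [[0, 0, 0, 0, 24], [1, 0, 0, 0, -2], [0, 1, 0, 0, -5], [0, 0, 1, 0, 7], [0, 0, 0, 1, 1]].

Note the characteristic polynomial does not split into linear factors over ℚ, so A has no Jordan form over ℚ; the rational canonical form exists over any field.

R = [[0, 0, 0, 0, 24], [1, 0, 0, 0, -2], [0, 1, 0, 0, -5], [0, 0, 1, 0, 7], [0, 0, 0, 1, 1]]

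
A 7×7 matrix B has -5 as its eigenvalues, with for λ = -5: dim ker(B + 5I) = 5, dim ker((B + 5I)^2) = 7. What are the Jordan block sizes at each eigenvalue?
Jordan blocks: (-5, 2), (-5, 2), (-5, 1), (-5, 1), (-5, 1)

λ = -5: successive nullity increments [5, 2] count blocks of size ≥ k; block sizes are [2, 2, 1, 1, 1].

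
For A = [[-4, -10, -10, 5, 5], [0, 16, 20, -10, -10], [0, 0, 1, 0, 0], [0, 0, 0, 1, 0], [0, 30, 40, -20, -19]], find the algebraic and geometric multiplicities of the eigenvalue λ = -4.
The characteristic polynomial is (x - 1)^3(x + 4)^2, so the factor x + 4 appears with exponent 2: the algebraic multiplicity is 2.

rank(A + 4I) = 3, so the eigenspace has dimension 5 - 3 = 2: the geometric multiplicity is 2.

algebraic multiplicity 2, geometric multiplicity 2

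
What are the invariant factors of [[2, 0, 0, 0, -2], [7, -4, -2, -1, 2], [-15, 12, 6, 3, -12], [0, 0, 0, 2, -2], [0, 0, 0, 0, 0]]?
x(x - 2), x(x - 2)^2

The Jordan structure of A has elementary divisors x, x, (x - 2)^2, (x - 2). Arranging the block sizes at each eigenvalue in decreasing order and taking row products gives the invariant factors.

Invariant factors (smallest first, each dividing the next): x(x - 2), x(x - 2)^2.

Check: the last factor x(x - 2)^2 is the minimal polynomial, and the product x^2(x - 2)^3 is the characteristic polynomial.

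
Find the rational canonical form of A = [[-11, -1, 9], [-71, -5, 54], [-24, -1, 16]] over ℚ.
The invariant factors of A (the non-unit diagonal entries of the Smith normal form of xI - A over ℚ[x]) are x^3 - 2x - 5, each dividing the next. The characteristic polynomial is their product, x^3 - 2x - 5.

The rational canonical form is the block-diagonal matrix of companion matrices C(f_i):
R = [[0, 0, 5], [1, 0, 2], [0, 1, 0]].

Note the characteristic polynomial does not split into linear factors over ℚ, so A has no Jordan form over ℚ; the rational canonical form exists over any field.

R = [[0, 0, 5], [1, 0, 2], [0, 1, 0]]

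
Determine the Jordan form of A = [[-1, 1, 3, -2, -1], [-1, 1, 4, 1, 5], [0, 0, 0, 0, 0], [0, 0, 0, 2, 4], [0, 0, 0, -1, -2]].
J = [[0, 1, 0, 0, 0], [0, 0, 1, 0, 0], [0, 0, 0, 0, 0], [0, 0, 0, 0, 1], [0, 0, 0, 0, 0]]

The characteristic polynomial is det(xI - A) = x^5, so the eigenvalues are 0 (algebraic multiplicity 5).

For λ = 0: rank(A) = 3, rank(A^2) = 1, rank(A^3) = 0. The eigenspace has dimension 5 - 3 = 2, so there are 2 Jordan blocks; the rank sequence gives block sizes [3, 2].

Assembling the blocks gives the Jordan form J above.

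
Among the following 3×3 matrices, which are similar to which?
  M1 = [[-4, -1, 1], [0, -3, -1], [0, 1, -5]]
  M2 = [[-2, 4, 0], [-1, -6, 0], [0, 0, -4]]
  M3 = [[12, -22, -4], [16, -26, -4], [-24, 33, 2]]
1 class: {M1, M2, M3}

Characteristic polynomials: χ_{M1} = (x + 4)^3, χ_{M2} = (x + 4)^3, χ_{M3} = (x + 4)^3.

{M1, M2, M3}: invariant factors x + 4, (x + 4)^2.

Matrices are similar if and only if their invariant-factor lists agree; the partition into similarity classes is {M1, M2, M3}.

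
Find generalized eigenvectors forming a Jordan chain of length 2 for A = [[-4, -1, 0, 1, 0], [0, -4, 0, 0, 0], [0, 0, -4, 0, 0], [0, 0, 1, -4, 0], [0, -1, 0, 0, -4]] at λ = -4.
v_1 = [[0, -1, 0, 0, 3]]^T, v_2 = [[1, 0, 0, 0, 1]]^T

We seek v_1 ∈ ker((A + 4I)^2) \ ker(A + 4I), then set v_{i+1} = (A + 4I) v_i.

One such chain is v_1 = [[0, -1, 0, 0, 3]]^T, v_2 = [[1, 0, 0, 0, 1]]^T. Check: (A + 4I) v_2 = [[0, 0, 0, 0, 0]]^T = 0.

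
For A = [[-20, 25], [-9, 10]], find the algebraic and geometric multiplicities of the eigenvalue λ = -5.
algebraic multiplicity 2, geometric multiplicity 1

The characteristic polynomial is (x + 5)^2, so the factor x + 5 appears with exponent 2: the algebraic multiplicity is 2.

rank(A + 5I) = 1, so the eigenspace has dimension 2 - 1 = 1: the geometric multiplicity is 1.

Since 1 < 2, A is not diagonalizable.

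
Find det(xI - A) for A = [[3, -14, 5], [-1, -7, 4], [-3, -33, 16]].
χ_A(x) = (x - 4)^3

xI - A = [[x - 3, 14, -5], [1, x + 7, -4], [3, 33, x - 16]].

Expanding det(xI - A) along the first row:
det(xI - A) = + (x - 3)·det([[x + 7, -4], [33, x - 16]]) - (14)·det([[1, -4], [3, x - 16]]) + (-5)·det([[1, x + 7], [3, 33]]).

Evaluating gives χ_A(x) = x^3 - 12x^2 + 48x - 64 = (x - 4)^3.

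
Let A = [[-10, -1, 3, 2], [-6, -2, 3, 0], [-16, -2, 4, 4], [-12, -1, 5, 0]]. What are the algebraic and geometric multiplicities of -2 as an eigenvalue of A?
The characteristic polynomial is (x + 2)^4, so the factor x + 2 appears with exponent 4: the algebraic multiplicity is 4.

rank(A + 2I) = 2, so the eigenspace has dimension 4 - 2 = 2: the geometric multiplicity is 2.

Since 2 < 4, A is not diagonalizable.

algebraic multiplicity 4, geometric multiplicity 2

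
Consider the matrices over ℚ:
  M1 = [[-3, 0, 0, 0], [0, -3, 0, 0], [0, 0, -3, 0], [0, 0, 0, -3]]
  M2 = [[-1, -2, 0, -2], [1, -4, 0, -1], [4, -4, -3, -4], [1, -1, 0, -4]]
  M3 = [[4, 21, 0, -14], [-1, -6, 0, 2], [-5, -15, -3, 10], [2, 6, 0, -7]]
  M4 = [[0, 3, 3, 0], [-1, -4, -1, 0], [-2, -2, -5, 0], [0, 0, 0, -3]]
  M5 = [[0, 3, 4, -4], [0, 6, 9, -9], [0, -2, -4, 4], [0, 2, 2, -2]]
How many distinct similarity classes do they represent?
Characteristic polynomials: χ_{M1} = (x + 3)^4, χ_{M2} = (x + 3)^4, χ_{M3} = (x + 3)^4, χ_{M4} = (x + 3)^4, χ_{M5} = x^4.

{M1}: invariant factors x + 3, x + 3, x + 3, x + 3.

{M2, M3, M4}: invariant factors x + 3, x + 3, (x + 3)^2.

{M5}: invariant factors x, x^3.

Matrices are similar if and only if their invariant-factor lists agree; the partition into similarity classes is {M1}, {M2, M3, M4}, {M5}.

3 classes: {M1}, {M2, M3, M4}, {M5}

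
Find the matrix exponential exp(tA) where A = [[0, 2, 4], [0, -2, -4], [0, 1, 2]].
e^{tA} = [[1, 2*t, 4*t], [0, 1 - 2*t, -4*t], [0, t, 2*t + 1]]

A has Jordan form J = [[0, 1, 0], [0, 0, 0], [0, 0, 0]] with A = PJP^{-1}, so e^{tA} = P e^{tJ} P^{-1}.

For a Jordan block J_k(λ), e^{tJ_k(λ)} = e^{λt} · (I + tN + t^2 N^2/2! + ... + t^{k-1} N^{k-1}/(k-1)!) where N is the nilpotent superdiagonal part.

Assembling the blocks and conjugating back gives the entries of e^{tA} as shown above.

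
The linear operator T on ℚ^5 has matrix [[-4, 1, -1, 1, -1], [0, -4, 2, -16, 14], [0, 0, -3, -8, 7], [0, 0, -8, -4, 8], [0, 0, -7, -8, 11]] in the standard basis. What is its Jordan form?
J = [[-4, 1, 0, 0, 0], [0, -4, 0, 0, 0], [0, 0, -4, 0, 0], [0, 0, 0, 4, 1], [0, 0, 0, 0, 4]]

The characteristic polynomial is det(xI - A) = (x - 4)^2(x + 4)^3, so the eigenvalues are -4 (algebraic multiplicity 3), 4 (algebraic multiplicity 2).

For λ = -4: rank(A + 4I) = 3, rank((A + 4I)^2) = 2. The eigenspace has dimension 5 - 3 = 2, so there are 2 Jordan blocks; the rank sequence gives block sizes [2, 1].

For λ = 4: rank(A - 4I) = 4, rank((A - 4I)^2) = 3. The eigenspace has dimension 5 - 4 = 1, so there is 1 Jordan block; the rank sequence gives block sizes [2].

Assembling the blocks gives the Jordan form J above.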